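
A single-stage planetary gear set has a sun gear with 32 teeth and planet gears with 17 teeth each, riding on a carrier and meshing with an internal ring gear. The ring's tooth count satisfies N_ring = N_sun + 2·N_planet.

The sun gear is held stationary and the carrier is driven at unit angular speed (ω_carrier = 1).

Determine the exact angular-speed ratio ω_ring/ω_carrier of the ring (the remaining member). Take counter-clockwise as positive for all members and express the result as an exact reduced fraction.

N_ring = 32 + 2·17 = 66
32(ω_s−ω_c) = −66(ω_r−ω_c),  ω_s=0, ω_c=1
ω_r = 1 − (32/66)(0−1) = 49/33
ω_r/ω_c = 49/33

49/33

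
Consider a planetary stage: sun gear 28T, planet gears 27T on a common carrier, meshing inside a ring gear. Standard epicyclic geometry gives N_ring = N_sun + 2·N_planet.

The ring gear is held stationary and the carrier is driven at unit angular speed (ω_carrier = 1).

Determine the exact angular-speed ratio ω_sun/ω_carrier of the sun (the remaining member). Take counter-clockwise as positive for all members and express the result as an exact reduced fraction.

55/14

N_ring = 28 + 2·27 = 82
28(ω_s−ω_c) = −82(ω_r−ω_c),  ω_r=0, ω_c=1
ω_s = 1 − (82/28)(0−1) = 55/14
ω_s/ω_c = 55/14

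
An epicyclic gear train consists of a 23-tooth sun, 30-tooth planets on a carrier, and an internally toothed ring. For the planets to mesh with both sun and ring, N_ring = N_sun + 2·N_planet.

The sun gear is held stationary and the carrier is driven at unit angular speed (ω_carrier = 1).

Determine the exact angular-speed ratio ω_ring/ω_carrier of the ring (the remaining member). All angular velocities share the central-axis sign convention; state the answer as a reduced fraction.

N_ring = 23 + 2·30 = 83
23(ω_s−ω_c) = −83(ω_r−ω_c),  ω_s=0, ω_c=1
ω_r = 1 − (23/83)(0−1) = 106/83
ω_r/ω_c = 106/83

106/83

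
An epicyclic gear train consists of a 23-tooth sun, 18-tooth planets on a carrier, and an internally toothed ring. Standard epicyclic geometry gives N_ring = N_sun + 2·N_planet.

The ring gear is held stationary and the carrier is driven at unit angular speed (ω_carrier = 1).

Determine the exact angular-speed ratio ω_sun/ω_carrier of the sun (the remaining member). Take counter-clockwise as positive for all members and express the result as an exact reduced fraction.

82/23

N_ring = 23 + 2·18 = 59
23(ω_s−ω_c) = −59(ω_r−ω_c),  ω_r=0, ω_c=1
ω_s = 1 − (59/23)(0−1) = 82/23
ω_s/ω_c = 82/23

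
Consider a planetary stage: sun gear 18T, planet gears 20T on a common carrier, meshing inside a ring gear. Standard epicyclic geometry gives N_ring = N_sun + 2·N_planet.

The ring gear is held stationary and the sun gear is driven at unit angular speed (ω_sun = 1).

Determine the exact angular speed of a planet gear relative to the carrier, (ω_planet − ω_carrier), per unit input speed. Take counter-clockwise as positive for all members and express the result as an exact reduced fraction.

N_ring = 18 + 2·20 = 58
18(ω_s−ω_c) = −58(ω_r−ω_c),  ω_r=0, ω_s=1
18(1−ω_c) = −58(0−ω_c)  ⇒  76ω_c = 18  ⇒  ω_c = 9/38
sun–planet: 18·(1−9/38) = −20·(ω_p−ω_c)  ⇒  ω_p−ω_c = −(18/20)·(29/38) = -261/380

-261/380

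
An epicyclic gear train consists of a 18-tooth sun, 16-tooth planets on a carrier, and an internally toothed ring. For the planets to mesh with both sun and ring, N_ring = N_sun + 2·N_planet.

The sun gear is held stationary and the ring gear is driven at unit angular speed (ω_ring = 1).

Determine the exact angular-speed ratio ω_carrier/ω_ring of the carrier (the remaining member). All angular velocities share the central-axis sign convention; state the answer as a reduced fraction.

N_ring = 18 + 2·16 = 50
18(ω_s−ω_c) = −50(ω_r−ω_c),  ω_s=0, ω_r=1
18(0−ω_c) = −50(1−ω_c)  ⇒  68ω_c = 50  ⇒  ω_c = 25/34
ω_c/ω_r = 25/34

25/34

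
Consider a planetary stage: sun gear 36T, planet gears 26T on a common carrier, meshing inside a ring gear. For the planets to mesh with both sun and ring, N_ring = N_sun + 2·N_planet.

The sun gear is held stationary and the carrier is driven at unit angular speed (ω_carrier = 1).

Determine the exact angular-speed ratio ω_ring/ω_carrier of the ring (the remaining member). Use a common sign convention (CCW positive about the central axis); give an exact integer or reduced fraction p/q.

31/22

N_ring = 36 + 2·26 = 88
36(ω_s−ω_c) = −88(ω_r−ω_c),  ω_s=0, ω_c=1
ω_r = 1 − (36/88)(0−1) = 31/22
ω_r/ω_c = 31/22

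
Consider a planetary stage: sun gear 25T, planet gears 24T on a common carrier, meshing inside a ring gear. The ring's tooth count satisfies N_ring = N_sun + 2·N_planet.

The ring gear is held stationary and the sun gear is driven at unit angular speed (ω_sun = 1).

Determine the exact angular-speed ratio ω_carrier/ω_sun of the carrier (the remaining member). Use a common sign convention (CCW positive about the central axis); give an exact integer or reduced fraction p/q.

25/98

N_ring = 25 + 2·24 = 73
25(ω_s−ω_c) = −73(ω_r−ω_c),  ω_r=0, ω_s=1
25(1−ω_c) = −73(0−ω_c)  ⇒  98ω_c = 25  ⇒  ω_c = 25/98
ω_c/ω_s = 25/98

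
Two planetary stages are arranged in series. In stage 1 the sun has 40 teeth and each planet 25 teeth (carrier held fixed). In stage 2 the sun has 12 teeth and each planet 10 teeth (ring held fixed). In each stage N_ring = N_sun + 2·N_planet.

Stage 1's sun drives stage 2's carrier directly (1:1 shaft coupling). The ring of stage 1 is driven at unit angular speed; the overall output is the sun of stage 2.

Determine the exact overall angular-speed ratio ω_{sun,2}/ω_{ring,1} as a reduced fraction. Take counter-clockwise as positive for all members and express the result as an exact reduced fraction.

-33/4

Stage 1: N_ring = 40 + 2·25 = 90
Stage 1: 40(ω_s−ω_c) = −90(ω_r−ω_c),  ω_c=0, ω_r=1
Stage 1: ω_s = 0 − (90/40)(1−0) = -9/4
  ⇒ ω_s¹/ω_r¹ = -9/4
Stage 2: N_ring = 12 + 2·10 = 32
Stage 2: 12(ω_s−ω_c) = −32(ω_r−ω_c),  ω_r=0, ω_c=1
Stage 2: ω_s = 1 − (32/12)(0−1) = 11/3
  ⇒ ω_s²/ω_c² = 11/3
Coupling ω_c² = ω_s¹ ⇒ overall = -9/4 × 11/3 = -33/4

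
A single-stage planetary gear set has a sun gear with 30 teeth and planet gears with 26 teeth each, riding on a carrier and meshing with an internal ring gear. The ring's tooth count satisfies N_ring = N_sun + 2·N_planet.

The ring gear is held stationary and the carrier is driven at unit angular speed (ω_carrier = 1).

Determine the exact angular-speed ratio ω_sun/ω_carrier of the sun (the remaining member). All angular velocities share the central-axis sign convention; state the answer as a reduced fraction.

N_ring = 30 + 2·26 = 82
30(ω_s−ω_c) = −82(ω_r−ω_c),  ω_r=0, ω_c=1
ω_s = 1 − (82/30)(0−1) = 56/15
ω_s/ω_c = 56/15

56/15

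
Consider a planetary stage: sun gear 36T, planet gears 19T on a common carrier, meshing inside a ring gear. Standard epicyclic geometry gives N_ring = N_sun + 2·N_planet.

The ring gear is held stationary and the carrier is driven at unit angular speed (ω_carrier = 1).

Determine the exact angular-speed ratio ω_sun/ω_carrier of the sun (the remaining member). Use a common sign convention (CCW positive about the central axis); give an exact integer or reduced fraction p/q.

55/18

N_ring = 36 + 2·19 = 74
36(ω_s−ω_c) = −74(ω_r−ω_c),  ω_r=0, ω_c=1
ω_s = 1 − (74/36)(0−1) = 55/18
ω_s/ω_c = 55/18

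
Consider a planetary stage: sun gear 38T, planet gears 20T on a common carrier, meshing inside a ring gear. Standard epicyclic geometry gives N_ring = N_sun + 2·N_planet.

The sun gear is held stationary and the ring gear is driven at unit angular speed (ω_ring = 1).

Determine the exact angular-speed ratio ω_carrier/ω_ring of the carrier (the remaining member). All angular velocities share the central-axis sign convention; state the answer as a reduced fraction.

N_ring = 38 + 2·20 = 78
38(ω_s−ω_c) = −78(ω_r−ω_c),  ω_s=0, ω_r=1
38(0−ω_c) = −78(1−ω_c)  ⇒  116ω_c = 78  ⇒  ω_c = 39/58
ω_c/ω_r = 39/58

39/58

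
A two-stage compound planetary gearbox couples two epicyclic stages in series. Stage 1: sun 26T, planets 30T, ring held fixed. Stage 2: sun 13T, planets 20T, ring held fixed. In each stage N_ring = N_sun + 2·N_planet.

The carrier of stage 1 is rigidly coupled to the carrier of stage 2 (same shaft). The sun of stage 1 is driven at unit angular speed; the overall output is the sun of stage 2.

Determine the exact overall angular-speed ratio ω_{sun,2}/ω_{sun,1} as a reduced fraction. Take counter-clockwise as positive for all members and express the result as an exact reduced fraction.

Stage 1: N_ring = 26 + 2·30 = 86
Stage 1: 26(ω_s−ω_c) = −86(ω_r−ω_c),  ω_r=0, ω_s=1
Stage 1: 26(1−ω_c) = −86(0−ω_c)  ⇒  112ω_c = 26  ⇒  ω_c = 13/56
  ⇒ ω_c¹/ω_s¹ = 13/56
Stage 2: N_ring = 13 + 2·20 = 53
Stage 2: 13(ω_s−ω_c) = −53(ω_r−ω_c),  ω_r=0, ω_c=1
Stage 2: ω_s = 1 − (53/13)(0−1) = 66/13
  ⇒ ω_s²/ω_c² = 66/13
Coupling ω_c² = ω_c¹ ⇒ overall = 13/56 × 66/13 = 33/28

33/28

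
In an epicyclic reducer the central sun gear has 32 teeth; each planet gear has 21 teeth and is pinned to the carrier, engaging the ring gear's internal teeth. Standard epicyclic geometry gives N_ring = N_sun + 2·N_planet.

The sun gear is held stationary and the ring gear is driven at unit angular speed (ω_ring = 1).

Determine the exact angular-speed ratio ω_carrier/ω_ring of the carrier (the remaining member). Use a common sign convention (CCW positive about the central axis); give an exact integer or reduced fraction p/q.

37/53

N_ring = 32 + 2·21 = 74
32(ω_s−ω_c) = −74(ω_r−ω_c),  ω_s=0, ω_r=1
32(0−ω_c) = −74(1−ω_c)  ⇒  106ω_c = 74  ⇒  ω_c = 37/53
ω_c/ω_r = 37/53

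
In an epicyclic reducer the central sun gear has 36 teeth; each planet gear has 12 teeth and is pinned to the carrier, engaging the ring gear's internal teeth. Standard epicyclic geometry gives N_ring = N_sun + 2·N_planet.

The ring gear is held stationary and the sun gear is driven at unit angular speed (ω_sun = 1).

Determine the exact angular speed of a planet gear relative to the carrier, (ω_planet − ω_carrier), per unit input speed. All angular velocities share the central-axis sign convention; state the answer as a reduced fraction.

-15/8

N_ring = 36 + 2·12 = 60
36(ω_s−ω_c) = −60(ω_r−ω_c),  ω_r=0, ω_s=1
36(1−ω_c) = −60(0−ω_c)  ⇒  96ω_c = 36  ⇒  ω_c = 3/8
sun–planet: 36·(1−3/8) = −12·(ω_p−ω_c)  ⇒  ω_p−ω_c = −(36/12)·(5/8) = -15/8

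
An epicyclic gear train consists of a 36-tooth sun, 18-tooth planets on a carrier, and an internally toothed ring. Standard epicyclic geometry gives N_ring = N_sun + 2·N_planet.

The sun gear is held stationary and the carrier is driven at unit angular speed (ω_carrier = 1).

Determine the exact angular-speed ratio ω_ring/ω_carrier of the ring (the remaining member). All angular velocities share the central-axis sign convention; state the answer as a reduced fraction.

N_ring = 36 + 2·18 = 72
36(ω_s−ω_c) = −72(ω_r−ω_c),  ω_s=0, ω_c=1
ω_r = 1 − (36/72)(0−1) = 3/2
ω_r/ω_c = 3/2

3/2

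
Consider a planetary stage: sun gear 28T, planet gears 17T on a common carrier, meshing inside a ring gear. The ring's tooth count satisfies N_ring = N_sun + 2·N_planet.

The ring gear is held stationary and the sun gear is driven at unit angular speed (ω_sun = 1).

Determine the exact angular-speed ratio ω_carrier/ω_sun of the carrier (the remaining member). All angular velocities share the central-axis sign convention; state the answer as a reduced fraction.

N_ring = 28 + 2·17 = 62
28(ω_s−ω_c) = −62(ω_r−ω_c),  ω_r=0, ω_s=1
28(1−ω_c) = −62(0−ω_c)  ⇒  90ω_c = 28  ⇒  ω_c = 14/45
ω_c/ω_s = 14/45

14/45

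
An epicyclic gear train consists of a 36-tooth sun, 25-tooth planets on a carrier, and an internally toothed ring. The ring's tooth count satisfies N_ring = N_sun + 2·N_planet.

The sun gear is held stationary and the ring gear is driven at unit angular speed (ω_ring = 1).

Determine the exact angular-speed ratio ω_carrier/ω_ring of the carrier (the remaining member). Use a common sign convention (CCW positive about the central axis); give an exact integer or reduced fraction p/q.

43/61

N_ring = 36 + 2·25 = 86
36(ω_s−ω_c) = −86(ω_r−ω_c),  ω_s=0, ω_r=1
36(0−ω_c) = −86(1−ω_c)  ⇒  122ω_c = 86  ⇒  ω_c = 43/61
ω_c/ω_r = 43/61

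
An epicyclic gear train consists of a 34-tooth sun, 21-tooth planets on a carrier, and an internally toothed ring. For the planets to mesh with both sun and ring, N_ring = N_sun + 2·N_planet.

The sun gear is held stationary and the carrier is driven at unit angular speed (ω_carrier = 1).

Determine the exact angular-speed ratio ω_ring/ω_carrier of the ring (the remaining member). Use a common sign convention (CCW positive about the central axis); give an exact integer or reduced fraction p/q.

55/38

N_ring = 34 + 2·21 = 76
34(ω_s−ω_c) = −76(ω_r−ω_c),  ω_s=0, ω_c=1
ω_r = 1 − (34/76)(0−1) = 55/38
ω_r/ω_c = 55/38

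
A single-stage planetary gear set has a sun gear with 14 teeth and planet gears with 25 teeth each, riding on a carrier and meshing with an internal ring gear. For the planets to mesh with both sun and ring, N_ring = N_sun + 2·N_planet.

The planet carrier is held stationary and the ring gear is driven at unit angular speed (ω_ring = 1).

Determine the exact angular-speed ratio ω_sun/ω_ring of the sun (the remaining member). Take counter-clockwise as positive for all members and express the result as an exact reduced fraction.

-32/7

N_ring = 14 + 2·25 = 64
14(ω_s−ω_c) = −64(ω_r−ω_c),  ω_c=0, ω_r=1
ω_s = 0 − (64/14)(1−0) = -32/7
ω_s/ω_r = -32/7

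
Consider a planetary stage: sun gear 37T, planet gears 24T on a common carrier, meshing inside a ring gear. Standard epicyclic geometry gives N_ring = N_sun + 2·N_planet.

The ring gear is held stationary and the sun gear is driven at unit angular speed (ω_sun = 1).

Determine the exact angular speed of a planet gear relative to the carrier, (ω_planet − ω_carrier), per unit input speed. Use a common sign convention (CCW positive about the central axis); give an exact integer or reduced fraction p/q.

N_ring = 37 + 2·24 = 85
37(ω_s−ω_c) = −85(ω_r−ω_c),  ω_r=0, ω_s=1
37(1−ω_c) = −85(0−ω_c)  ⇒  122ω_c = 37  ⇒  ω_c = 37/122
sun–planet: 37·(1−37/122) = −24·(ω_p−ω_c)  ⇒  ω_p−ω_c = −(37/24)·(85/122) = -3145/2928

-3145/2928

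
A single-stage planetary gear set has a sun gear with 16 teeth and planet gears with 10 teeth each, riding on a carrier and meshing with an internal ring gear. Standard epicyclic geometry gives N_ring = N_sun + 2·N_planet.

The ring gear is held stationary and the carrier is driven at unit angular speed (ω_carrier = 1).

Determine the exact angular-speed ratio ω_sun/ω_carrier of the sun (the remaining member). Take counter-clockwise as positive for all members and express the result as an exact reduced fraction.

13/4

N_ring = 16 + 2·10 = 36
16(ω_s−ω_c) = −36(ω_r−ω_c),  ω_r=0, ω_c=1
ω_s = 1 − (36/16)(0−1) = 13/4
ω_s/ω_c = 13/4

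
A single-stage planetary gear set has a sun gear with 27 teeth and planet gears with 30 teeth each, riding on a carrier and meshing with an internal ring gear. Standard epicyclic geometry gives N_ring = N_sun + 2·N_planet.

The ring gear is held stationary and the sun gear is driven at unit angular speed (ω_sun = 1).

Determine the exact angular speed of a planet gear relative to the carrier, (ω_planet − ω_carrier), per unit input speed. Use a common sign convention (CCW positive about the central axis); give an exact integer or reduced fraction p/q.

N_ring = 27 + 2·30 = 87
27(ω_s−ω_c) = −87(ω_r−ω_c),  ω_r=0, ω_s=1
27(1−ω_c) = −87(0−ω_c)  ⇒  114ω_c = 27  ⇒  ω_c = 9/38
sun–planet: 27·(1−9/38) = −30·(ω_p−ω_c)  ⇒  ω_p−ω_c = −(27/30)·(29/38) = -261/380

-261/380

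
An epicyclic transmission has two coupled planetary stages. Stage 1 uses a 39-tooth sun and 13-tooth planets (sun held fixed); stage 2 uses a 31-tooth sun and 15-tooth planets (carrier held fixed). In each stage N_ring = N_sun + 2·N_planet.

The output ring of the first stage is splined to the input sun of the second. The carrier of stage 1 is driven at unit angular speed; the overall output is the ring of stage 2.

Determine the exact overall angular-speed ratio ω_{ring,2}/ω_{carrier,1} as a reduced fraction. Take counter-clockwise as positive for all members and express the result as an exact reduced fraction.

-248/305

Stage 1: N_ring = 39 + 2·13 = 65
Stage 1: 39(ω_s−ω_c) = −65(ω_r−ω_c),  ω_s=0, ω_c=1
Stage 1: ω_r = 1 − (39/65)(0−1) = 8/5
  ⇒ ω_r¹/ω_c¹ = 8/5
Stage 2: N_ring = 31 + 2·15 = 61
Stage 2: 31(ω_s−ω_c) = −61(ω_r−ω_c),  ω_c=0, ω_s=1
Stage 2: ω_r = 0 − (31/61)(1−0) = -31/61
  ⇒ ω_r²/ω_s² = -31/61
Coupling ω_s² = ω_r¹ ⇒ overall = 8/5 × -31/61 = -248/305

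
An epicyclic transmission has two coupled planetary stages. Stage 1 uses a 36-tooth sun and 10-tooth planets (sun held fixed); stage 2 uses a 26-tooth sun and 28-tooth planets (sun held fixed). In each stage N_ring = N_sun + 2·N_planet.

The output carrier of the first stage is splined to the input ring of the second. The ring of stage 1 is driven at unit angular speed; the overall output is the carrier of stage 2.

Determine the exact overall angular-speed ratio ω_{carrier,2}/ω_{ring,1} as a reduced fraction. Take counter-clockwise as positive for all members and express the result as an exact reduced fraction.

Stage 1: N_ring = 36 + 2·10 = 56
Stage 1: 36(ω_s−ω_c) = −56(ω_r−ω_c),  ω_s=0, ω_r=1
Stage 1: 36(0−ω_c) = −56(1−ω_c)  ⇒  92ω_c = 56  ⇒  ω_c = 14/23
  ⇒ ω_c¹/ω_r¹ = 14/23
Stage 2: N_ring = 26 + 2·28 = 82
Stage 2: 26(ω_s−ω_c) = −82(ω_r−ω_c),  ω_s=0, ω_r=1
Stage 2: 26(0−ω_c) = −82(1−ω_c)  ⇒  108ω_c = 82  ⇒  ω_c = 41/54
  ⇒ ω_c²/ω_r² = 41/54
Coupling ω_r² = ω_c¹ ⇒ overall = 14/23 × 41/54 = 287/621

287/621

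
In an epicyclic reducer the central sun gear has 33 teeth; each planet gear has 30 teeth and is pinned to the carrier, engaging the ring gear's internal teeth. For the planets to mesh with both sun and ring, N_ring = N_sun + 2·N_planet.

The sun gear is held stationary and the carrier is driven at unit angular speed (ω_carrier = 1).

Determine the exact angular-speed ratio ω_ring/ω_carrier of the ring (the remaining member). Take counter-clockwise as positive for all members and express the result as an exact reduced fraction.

N_ring = 33 + 2·30 = 93
33(ω_s−ω_c) = −93(ω_r−ω_c),  ω_s=0, ω_c=1
ω_r = 1 − (33/93)(0−1) = 42/31
ω_r/ω_c = 42/31

42/31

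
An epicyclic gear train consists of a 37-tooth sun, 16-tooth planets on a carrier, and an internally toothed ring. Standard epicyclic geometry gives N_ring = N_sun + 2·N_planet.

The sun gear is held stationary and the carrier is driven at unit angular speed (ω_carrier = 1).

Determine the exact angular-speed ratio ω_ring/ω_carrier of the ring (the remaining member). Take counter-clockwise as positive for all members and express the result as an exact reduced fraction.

106/69

N_ring = 37 + 2·16 = 69
37(ω_s−ω_c) = −69(ω_r−ω_c),  ω_s=0, ω_c=1
ω_r = 1 − (37/69)(0−1) = 106/69
ω_r/ω_c = 106/69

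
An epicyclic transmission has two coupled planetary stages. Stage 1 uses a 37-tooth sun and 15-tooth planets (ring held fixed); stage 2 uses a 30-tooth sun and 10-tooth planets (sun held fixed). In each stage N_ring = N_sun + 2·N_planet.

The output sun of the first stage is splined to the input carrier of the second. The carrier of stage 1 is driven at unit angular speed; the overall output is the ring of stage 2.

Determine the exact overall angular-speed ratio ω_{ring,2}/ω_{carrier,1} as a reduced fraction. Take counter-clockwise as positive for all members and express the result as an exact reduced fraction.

Stage 1: N_ring = 37 + 2·15 = 67
Stage 1: 37(ω_s−ω_c) = −67(ω_r−ω_c),  ω_r=0, ω_c=1
Stage 1: ω_s = 1 − (67/37)(0−1) = 104/37
  ⇒ ω_s¹/ω_c¹ = 104/37
Stage 2: N_ring = 30 + 2·10 = 50
Stage 2: 30(ω_s−ω_c) = −50(ω_r−ω_c),  ω_s=0, ω_c=1
Stage 2: ω_r = 1 − (30/50)(0−1) = 8/5
  ⇒ ω_r²/ω_c² = 8/5
Coupling ω_c² = ω_s¹ ⇒ overall = 104/37 × 8/5 = 832/185

832/185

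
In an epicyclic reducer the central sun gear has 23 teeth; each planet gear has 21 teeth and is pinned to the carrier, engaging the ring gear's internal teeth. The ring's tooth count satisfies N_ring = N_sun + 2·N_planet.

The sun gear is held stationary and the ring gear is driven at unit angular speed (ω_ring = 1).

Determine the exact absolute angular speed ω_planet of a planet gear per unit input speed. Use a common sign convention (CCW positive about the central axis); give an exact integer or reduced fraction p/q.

N_ring = 23 + 2·21 = 65
23(ω_s−ω_c) = −65(ω_r−ω_c),  ω_s=0, ω_r=1
23(0−ω_c) = −65(1−ω_c)  ⇒  88ω_c = 65  ⇒  ω_c = 65/88
sun–planet: 23·(0−65/88) = −21·(ω_p−ω_c)  ⇒  ω_p−ω_c = −(23/21)·(-65/88) = 1495/1848
ω_p = 65/88 + 1495/1848 = 65/42

65/42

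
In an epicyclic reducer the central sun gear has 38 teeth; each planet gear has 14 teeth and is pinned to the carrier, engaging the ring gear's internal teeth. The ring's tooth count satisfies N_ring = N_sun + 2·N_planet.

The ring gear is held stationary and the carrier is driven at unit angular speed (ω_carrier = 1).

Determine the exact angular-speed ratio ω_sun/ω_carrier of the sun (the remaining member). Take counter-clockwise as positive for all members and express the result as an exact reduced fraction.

N_ring = 38 + 2·14 = 66
38(ω_s−ω_c) = −66(ω_r−ω_c),  ω_r=0, ω_c=1
ω_s = 1 − (66/38)(0−1) = 52/19
ω_s/ω_c = 52/19

52/19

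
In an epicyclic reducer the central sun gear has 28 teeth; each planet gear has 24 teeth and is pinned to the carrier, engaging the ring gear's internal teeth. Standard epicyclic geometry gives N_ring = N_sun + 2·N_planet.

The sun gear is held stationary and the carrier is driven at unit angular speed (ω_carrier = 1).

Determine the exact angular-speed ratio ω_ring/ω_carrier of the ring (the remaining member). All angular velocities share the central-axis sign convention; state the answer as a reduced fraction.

N_ring = 28 + 2·24 = 76
28(ω_s−ω_c) = −76(ω_r−ω_c),  ω_s=0, ω_c=1
ω_r = 1 − (28/76)(0−1) = 26/19
ω_r/ω_c = 26/19

26/19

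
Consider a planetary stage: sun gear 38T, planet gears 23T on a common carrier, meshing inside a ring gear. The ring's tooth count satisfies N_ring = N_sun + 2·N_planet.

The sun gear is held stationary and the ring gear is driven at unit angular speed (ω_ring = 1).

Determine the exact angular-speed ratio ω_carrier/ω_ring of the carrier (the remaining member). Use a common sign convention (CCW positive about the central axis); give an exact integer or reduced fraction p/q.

42/61

N_ring = 38 + 2·23 = 84
38(ω_s−ω_c) = −84(ω_r−ω_c),  ω_s=0, ω_r=1
38(0−ω_c) = −84(1−ω_c)  ⇒  122ω_c = 84  ⇒  ω_c = 42/61
ω_c/ω_r = 42/61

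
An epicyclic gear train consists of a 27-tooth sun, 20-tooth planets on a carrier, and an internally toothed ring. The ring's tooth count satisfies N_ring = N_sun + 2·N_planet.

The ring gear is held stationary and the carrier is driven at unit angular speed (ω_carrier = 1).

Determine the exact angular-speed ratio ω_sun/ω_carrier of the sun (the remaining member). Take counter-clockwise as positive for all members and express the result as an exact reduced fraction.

N_ring = 27 + 2·20 = 67
27(ω_s−ω_c) = −67(ω_r−ω_c),  ω_r=0, ω_c=1
ω_s = 1 − (67/27)(0−1) = 94/27
ω_s/ω_c = 94/27

94/27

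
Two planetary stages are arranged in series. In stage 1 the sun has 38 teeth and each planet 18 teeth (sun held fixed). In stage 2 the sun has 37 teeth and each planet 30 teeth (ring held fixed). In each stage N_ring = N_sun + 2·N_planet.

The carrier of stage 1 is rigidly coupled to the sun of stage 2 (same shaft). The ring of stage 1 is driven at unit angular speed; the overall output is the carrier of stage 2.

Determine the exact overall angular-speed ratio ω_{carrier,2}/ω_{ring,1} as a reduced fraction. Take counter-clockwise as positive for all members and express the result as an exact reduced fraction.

Stage 1: N_ring = 38 + 2·18 = 74
Stage 1: 38(ω_s−ω_c) = −74(ω_r−ω_c),  ω_s=0, ω_r=1
Stage 1: 38(0−ω_c) = −74(1−ω_c)  ⇒  112ω_c = 74  ⇒  ω_c = 37/56
  ⇒ ω_c¹/ω_r¹ = 37/56
Stage 2: N_ring = 37 + 2·30 = 97
Stage 2: 37(ω_s−ω_c) = −97(ω_r−ω_c),  ω_r=0, ω_s=1
Stage 2: 37(1−ω_c) = −97(0−ω_c)  ⇒  134ω_c = 37  ⇒  ω_c = 37/134
  ⇒ ω_c²/ω_s² = 37/134
Coupling ω_s² = ω_c¹ ⇒ overall = 37/56 × 37/134 = 1369/7504

1369/7504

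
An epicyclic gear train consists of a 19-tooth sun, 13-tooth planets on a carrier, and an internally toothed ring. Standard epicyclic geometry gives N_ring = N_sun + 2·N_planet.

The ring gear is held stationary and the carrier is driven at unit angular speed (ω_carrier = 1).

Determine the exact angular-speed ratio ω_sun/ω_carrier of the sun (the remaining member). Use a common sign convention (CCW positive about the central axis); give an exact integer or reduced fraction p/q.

64/19

N_ring = 19 + 2·13 = 45
19(ω_s−ω_c) = −45(ω_r−ω_c),  ω_r=0, ω_c=1
ω_s = 1 − (45/19)(0−1) = 64/19
ω_s/ω_c = 64/19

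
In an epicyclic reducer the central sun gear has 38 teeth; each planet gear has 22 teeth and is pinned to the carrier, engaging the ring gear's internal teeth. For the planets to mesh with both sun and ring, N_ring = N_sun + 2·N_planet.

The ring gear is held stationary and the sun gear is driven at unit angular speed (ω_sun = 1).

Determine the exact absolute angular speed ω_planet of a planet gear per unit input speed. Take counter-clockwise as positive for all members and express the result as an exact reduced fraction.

N_ring = 38 + 2·22 = 82
38(ω_s−ω_c) = −82(ω_r−ω_c),  ω_r=0, ω_s=1
38(1−ω_c) = −82(0−ω_c)  ⇒  120ω_c = 38  ⇒  ω_c = 19/60
sun–planet: 38·(1−19/60) = −22·(ω_p−ω_c)  ⇒  ω_p−ω_c = −(38/22)·(41/60) = -779/660
ω_p = 19/60 − 779/660 = -19/22

-19/22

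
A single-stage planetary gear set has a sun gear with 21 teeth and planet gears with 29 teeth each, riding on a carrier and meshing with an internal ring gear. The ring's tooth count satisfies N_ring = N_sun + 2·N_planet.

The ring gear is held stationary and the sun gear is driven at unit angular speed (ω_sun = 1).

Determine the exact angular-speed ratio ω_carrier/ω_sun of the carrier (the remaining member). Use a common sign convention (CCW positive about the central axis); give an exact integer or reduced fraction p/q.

N_ring = 21 + 2·29 = 79
21(ω_s−ω_c) = −79(ω_r−ω_c),  ω_r=0, ω_s=1
21(1−ω_c) = −79(0−ω_c)  ⇒  100ω_c = 21  ⇒  ω_c = 21/100
ω_c/ω_s = 21/100

21/100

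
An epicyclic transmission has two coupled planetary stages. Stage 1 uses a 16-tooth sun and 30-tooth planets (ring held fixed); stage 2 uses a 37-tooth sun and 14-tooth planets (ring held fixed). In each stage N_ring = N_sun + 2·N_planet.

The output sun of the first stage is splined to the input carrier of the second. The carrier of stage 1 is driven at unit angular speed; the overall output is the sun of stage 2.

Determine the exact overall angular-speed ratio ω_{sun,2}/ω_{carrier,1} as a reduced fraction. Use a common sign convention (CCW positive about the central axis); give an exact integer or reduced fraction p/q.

1173/74

Stage 1: N_ring = 16 + 2·30 = 76
Stage 1: 16(ω_s−ω_c) = −76(ω_r−ω_c),  ω_r=0, ω_c=1
Stage 1: ω_s = 1 − (76/16)(0−1) = 23/4
  ⇒ ω_s¹/ω_c¹ = 23/4
Stage 2: N_ring = 37 + 2·14 = 65
Stage 2: 37(ω_s−ω_c) = −65(ω_r−ω_c),  ω_r=0, ω_c=1
Stage 2: ω_s = 1 − (65/37)(0−1) = 102/37
  ⇒ ω_s²/ω_c² = 102/37
Coupling ω_c² = ω_s¹ ⇒ overall = 23/4 × 102/37 = 1173/74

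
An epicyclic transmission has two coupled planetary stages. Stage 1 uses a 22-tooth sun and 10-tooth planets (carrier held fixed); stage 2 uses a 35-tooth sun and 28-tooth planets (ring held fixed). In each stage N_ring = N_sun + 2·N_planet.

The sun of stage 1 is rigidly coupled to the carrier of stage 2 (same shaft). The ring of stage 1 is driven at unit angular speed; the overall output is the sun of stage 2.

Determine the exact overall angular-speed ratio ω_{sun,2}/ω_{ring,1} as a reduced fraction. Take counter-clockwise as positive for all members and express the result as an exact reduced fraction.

-378/55

Stage 1: N_ring = 22 + 2·10 = 42
Stage 1: 22(ω_s−ω_c) = −42(ω_r−ω_c),  ω_c=0, ω_r=1
Stage 1: ω_s = 0 − (42/22)(1−0) = -21/11
  ⇒ ω_s¹/ω_r¹ = -21/11
Stage 2: N_ring = 35 + 2·28 = 91
Stage 2: 35(ω_s−ω_c) = −91(ω_r−ω_c),  ω_r=0, ω_c=1
Stage 2: ω_s = 1 − (91/35)(0−1) = 18/5
  ⇒ ω_s²/ω_c² = 18/5
Coupling ω_c² = ω_s¹ ⇒ overall = -21/11 × 18/5 = -378/55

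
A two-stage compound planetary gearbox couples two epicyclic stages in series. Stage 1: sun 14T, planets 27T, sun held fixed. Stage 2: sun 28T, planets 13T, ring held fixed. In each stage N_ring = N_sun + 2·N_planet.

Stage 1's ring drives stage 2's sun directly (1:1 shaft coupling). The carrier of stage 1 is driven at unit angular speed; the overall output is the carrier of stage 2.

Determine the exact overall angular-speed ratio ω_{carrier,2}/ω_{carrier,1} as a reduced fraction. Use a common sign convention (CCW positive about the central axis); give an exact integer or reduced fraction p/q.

Stage 1: N_ring = 14 + 2·27 = 68
Stage 1: 14(ω_s−ω_c) = −68(ω_r−ω_c),  ω_s=0, ω_c=1
Stage 1: ω_r = 1 − (14/68)(0−1) = 41/34
  ⇒ ω_r¹/ω_c¹ = 41/34
Stage 2: N_ring = 28 + 2·13 = 54
Stage 2: 28(ω_s−ω_c) = −54(ω_r−ω_c),  ω_r=0, ω_s=1
Stage 2: 28(1−ω_c) = −54(0−ω_c)  ⇒  82ω_c = 28  ⇒  ω_c = 14/41
  ⇒ ω_c²/ω_s² = 14/41
Coupling ω_s² = ω_r¹ ⇒ overall = 41/34 × 14/41 = 7/17

7/17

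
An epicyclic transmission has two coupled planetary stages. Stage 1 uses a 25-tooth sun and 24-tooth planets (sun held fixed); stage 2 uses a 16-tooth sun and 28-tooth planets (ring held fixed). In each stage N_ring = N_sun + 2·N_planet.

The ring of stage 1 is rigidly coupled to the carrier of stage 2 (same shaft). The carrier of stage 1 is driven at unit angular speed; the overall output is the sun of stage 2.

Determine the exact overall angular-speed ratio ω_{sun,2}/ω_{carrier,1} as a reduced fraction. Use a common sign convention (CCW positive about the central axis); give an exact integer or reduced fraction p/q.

539/73

Stage 1: N_ring = 25 + 2·24 = 73
Stage 1: 25(ω_s−ω_c) = −73(ω_r−ω_c),  ω_s=0, ω_c=1
Stage 1: ω_r = 1 − (25/73)(0−1) = 98/73
  ⇒ ω_r¹/ω_c¹ = 98/73
Stage 2: N_ring = 16 + 2·28 = 72
Stage 2: 16(ω_s−ω_c) = −72(ω_r−ω_c),  ω_r=0, ω_c=1
Stage 2: ω_s = 1 − (72/16)(0−1) = 11/2
  ⇒ ω_s²/ω_c² = 11/2
Coupling ω_c² = ω_r¹ ⇒ overall = 98/73 × 11/2 = 539/73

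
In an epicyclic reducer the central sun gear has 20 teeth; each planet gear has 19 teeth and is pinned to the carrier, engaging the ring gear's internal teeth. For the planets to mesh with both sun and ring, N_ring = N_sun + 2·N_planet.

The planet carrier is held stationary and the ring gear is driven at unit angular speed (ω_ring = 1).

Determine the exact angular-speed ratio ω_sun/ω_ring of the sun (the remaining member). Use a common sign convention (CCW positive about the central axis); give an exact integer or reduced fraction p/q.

-29/10

N_ring = 20 + 2·19 = 58
20(ω_s−ω_c) = −58(ω_r−ω_c),  ω_c=0, ω_r=1
ω_s = 0 − (58/20)(1−0) = -29/10
ω_s/ω_r = -29/10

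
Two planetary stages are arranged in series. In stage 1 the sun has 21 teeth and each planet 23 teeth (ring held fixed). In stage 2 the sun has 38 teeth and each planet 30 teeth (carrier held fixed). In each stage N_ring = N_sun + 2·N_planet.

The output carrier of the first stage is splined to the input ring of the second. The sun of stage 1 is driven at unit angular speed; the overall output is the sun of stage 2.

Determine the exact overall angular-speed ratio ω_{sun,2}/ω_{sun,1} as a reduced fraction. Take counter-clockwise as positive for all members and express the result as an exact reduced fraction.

Stage 1: N_ring = 21 + 2·23 = 67
Stage 1: 21(ω_s−ω_c) = −67(ω_r−ω_c),  ω_r=0, ω_s=1
Stage 1: 21(1−ω_c) = −67(0−ω_c)  ⇒  88ω_c = 21  ⇒  ω_c = 21/88
  ⇒ ω_c¹/ω_s¹ = 21/88
Stage 2: N_ring = 38 + 2·30 = 98
Stage 2: 38(ω_s−ω_c) = −98(ω_r−ω_c),  ω_c=0, ω_r=1
Stage 2: ω_s = 0 − (98/38)(1−0) = -49/19
  ⇒ ω_s²/ω_r² = -49/19
Coupling ω_r² = ω_c¹ ⇒ overall = 21/88 × -49/19 = -1029/1672

-1029/1672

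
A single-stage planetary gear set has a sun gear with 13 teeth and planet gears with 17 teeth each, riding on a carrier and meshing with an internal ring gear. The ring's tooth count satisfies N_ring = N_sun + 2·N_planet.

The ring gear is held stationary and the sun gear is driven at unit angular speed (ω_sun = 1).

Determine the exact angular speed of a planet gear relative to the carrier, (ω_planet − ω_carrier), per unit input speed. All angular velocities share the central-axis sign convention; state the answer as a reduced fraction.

N_ring = 13 + 2·17 = 47
13(ω_s−ω_c) = −47(ω_r−ω_c),  ω_r=0, ω_s=1
13(1−ω_c) = −47(0−ω_c)  ⇒  60ω_c = 13  ⇒  ω_c = 13/60
sun–planet: 13·(1−13/60) = −17·(ω_p−ω_c)  ⇒  ω_p−ω_c = −(13/17)·(47/60) = -611/1020

-611/1020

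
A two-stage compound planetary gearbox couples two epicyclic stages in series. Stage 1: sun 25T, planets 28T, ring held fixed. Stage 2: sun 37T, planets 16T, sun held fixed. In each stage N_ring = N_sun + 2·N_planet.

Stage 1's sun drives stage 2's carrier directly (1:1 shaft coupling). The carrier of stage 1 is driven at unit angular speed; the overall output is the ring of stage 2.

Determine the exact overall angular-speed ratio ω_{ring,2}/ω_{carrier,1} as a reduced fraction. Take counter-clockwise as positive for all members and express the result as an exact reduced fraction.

11236/1725

Stage 1: N_ring = 25 + 2·28 = 81
Stage 1: 25(ω_s−ω_c) = −81(ω_r−ω_c),  ω_r=0, ω_c=1
Stage 1: ω_s = 1 − (81/25)(0−1) = 106/25
  ⇒ ω_s¹/ω_c¹ = 106/25
Stage 2: N_ring = 37 + 2·16 = 69
Stage 2: 37(ω_s−ω_c) = −69(ω_r−ω_c),  ω_s=0, ω_c=1
Stage 2: ω_r = 1 − (37/69)(0−1) = 106/69
  ⇒ ω_r²/ω_c² = 106/69
Coupling ω_c² = ω_s¹ ⇒ overall = 106/25 × 106/69 = 11236/1725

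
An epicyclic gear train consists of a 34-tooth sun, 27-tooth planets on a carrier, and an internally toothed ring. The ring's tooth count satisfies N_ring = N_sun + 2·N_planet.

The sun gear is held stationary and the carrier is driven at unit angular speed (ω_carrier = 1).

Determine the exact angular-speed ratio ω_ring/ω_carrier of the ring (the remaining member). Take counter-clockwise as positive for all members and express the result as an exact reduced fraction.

N_ring = 34 + 2·27 = 88
34(ω_s−ω_c) = −88(ω_r−ω_c),  ω_s=0, ω_c=1
ω_r = 1 − (34/88)(0−1) = 61/44
ω_r/ω_c = 61/44

61/44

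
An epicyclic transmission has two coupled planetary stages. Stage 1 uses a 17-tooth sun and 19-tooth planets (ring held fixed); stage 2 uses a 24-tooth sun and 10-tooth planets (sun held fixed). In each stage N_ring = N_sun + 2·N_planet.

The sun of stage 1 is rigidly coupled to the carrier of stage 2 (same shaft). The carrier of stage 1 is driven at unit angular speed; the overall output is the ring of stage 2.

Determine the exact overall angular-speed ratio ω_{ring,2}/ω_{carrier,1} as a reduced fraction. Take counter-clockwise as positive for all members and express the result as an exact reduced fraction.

72/11

Stage 1: N_ring = 17 + 2·19 = 55
Stage 1: 17(ω_s−ω_c) = −55(ω_r−ω_c),  ω_r=0, ω_c=1
Stage 1: ω_s = 1 − (55/17)(0−1) = 72/17
  ⇒ ω_s¹/ω_c¹ = 72/17
Stage 2: N_ring = 24 + 2·10 = 44
Stage 2: 24(ω_s−ω_c) = −44(ω_r−ω_c),  ω_s=0, ω_c=1
Stage 2: ω_r = 1 − (24/44)(0−1) = 17/11
  ⇒ ω_r²/ω_c² = 17/11
Coupling ω_c² = ω_s¹ ⇒ overall = 72/17 × 17/11 = 72/11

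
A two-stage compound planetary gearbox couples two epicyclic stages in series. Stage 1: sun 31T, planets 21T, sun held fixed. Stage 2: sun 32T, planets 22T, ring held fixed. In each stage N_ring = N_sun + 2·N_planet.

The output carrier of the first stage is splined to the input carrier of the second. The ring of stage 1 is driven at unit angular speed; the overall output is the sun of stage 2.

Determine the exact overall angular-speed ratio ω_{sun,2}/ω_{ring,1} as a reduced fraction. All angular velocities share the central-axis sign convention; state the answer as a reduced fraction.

1971/832

Stage 1: N_ring = 31 + 2·21 = 73
Stage 1: 31(ω_s−ω_c) = −73(ω_r−ω_c),  ω_s=0, ω_r=1
Stage 1: 31(0−ω_c) = −73(1−ω_c)  ⇒  104ω_c = 73  ⇒  ω_c = 73/104
  ⇒ ω_c¹/ω_r¹ = 73/104
Stage 2: N_ring = 32 + 2·22 = 76
Stage 2: 32(ω_s−ω_c) = −76(ω_r−ω_c),  ω_r=0, ω_c=1
Stage 2: ω_s = 1 − (76/32)(0−1) = 27/8
  ⇒ ω_s²/ω_c² = 27/8
Coupling ω_c² = ω_c¹ ⇒ overall = 73/104 × 27/8 = 1971/832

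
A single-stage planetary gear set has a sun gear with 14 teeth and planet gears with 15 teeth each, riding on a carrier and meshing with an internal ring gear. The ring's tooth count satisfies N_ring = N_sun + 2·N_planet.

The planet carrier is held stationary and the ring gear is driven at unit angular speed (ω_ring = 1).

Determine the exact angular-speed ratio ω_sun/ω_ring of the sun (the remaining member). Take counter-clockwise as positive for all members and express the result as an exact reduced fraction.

N_ring = 14 + 2·15 = 44
14(ω_s−ω_c) = −44(ω_r−ω_c),  ω_c=0, ω_r=1
ω_s = 0 − (44/14)(1−0) = -22/7
ω_s/ω_r = -22/7

-22/7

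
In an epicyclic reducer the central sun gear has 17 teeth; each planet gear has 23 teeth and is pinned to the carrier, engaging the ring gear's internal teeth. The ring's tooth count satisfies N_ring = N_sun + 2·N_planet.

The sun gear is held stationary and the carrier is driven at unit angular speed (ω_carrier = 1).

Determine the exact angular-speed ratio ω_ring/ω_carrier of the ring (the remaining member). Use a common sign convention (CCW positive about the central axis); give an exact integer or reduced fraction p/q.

N_ring = 17 + 2·23 = 63
17(ω_s−ω_c) = −63(ω_r−ω_c),  ω_s=0, ω_c=1
ω_r = 1 − (17/63)(0−1) = 80/63
ω_r/ω_c = 80/63

80/63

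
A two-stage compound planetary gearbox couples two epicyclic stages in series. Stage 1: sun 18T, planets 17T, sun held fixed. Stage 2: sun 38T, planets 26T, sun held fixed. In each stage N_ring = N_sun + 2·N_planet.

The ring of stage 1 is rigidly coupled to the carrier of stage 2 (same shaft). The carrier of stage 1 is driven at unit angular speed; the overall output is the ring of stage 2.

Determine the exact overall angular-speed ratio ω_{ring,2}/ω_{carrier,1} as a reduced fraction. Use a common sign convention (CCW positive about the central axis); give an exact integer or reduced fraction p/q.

Stage 1: N_ring = 18 + 2·17 = 52
Stage 1: 18(ω_s−ω_c) = −52(ω_r−ω_c),  ω_s=0, ω_c=1
Stage 1: ω_r = 1 − (18/52)(0−1) = 35/26
  ⇒ ω_r¹/ω_c¹ = 35/26
Stage 2: N_ring = 38 + 2·26 = 90
Stage 2: 38(ω_s−ω_c) = −90(ω_r−ω_c),  ω_s=0, ω_c=1
Stage 2: ω_r = 1 − (38/90)(0−1) = 64/45
  ⇒ ω_r²/ω_c² = 64/45
Coupling ω_c² = ω_r¹ ⇒ overall = 35/26 × 64/45 = 224/117

224/117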